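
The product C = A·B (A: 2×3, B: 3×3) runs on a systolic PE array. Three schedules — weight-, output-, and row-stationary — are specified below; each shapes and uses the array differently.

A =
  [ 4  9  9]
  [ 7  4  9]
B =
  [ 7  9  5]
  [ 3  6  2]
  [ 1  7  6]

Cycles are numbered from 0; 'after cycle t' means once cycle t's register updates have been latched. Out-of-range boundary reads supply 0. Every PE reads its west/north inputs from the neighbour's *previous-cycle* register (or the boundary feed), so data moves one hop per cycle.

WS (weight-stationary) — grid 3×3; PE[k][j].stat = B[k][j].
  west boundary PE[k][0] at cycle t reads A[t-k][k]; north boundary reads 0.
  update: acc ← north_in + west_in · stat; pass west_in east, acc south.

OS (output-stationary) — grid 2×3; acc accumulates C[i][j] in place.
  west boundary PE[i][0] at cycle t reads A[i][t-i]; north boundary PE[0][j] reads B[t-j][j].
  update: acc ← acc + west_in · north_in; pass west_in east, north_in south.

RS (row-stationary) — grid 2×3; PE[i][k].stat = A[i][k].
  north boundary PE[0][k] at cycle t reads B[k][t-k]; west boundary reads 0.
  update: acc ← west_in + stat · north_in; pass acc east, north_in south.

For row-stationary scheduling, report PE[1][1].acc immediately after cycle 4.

PE[1][1].acc = 43

RS (2×3). Following PE[1][1] plus its west/north inputs:
  t=0 PE[0][1]: acc=0 h=0 v=0
  t=0 PE[1][0]: acc=0 h=0 v=0
  t=0 PE[1][1]: acc=0 h=0 v=0
  t=1 PE[0][1]: acc=55 h=55 v=3
  t=1 PE[1][0]: acc=49 h=49 v=7
  t=1 PE[1][1]: acc=0 h=0 v=0
  t=2 PE[0][1]: acc=90 h=90 v=6
  t=2 PE[1][0]: acc=63 h=63 v=9
  t=2 PE[1][1]: acc=61 h=61 v=3
  t=3 PE[0][1]: acc=38 h=38 v=2
  t=3 PE[1][0]: acc=35 h=35 v=5
  t=3 PE[1][1]: acc=87 h=87 v=6
  t=4 PE[0][1]: acc=0 h=0 v=0
  t=4 PE[1][0]: acc=0 h=0 v=0
  t=4 PE[1][1]: acc=43 h=43 v=2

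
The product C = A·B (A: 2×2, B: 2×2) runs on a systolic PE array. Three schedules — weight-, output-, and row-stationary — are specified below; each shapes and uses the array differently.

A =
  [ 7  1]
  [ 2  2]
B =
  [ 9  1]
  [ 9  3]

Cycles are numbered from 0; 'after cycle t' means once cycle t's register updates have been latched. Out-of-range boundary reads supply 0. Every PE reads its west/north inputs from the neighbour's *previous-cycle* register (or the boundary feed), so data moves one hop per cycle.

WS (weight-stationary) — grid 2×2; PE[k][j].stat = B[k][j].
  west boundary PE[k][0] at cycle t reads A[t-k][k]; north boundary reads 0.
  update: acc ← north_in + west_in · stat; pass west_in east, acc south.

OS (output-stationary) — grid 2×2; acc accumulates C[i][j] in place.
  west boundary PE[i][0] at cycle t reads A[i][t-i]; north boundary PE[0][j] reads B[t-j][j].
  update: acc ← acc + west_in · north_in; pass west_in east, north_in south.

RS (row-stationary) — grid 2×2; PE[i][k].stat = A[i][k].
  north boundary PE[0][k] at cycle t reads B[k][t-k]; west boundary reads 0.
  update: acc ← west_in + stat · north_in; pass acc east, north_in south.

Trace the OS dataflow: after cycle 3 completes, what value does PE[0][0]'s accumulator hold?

PE[0][0].acc = 72

OS on a 2×2 grid — tracing PE[0][0] and its feeders:
  step 0 · PE0,0: acc=63; fwd→7 fwd↓9
  step 1 · PE0,0: acc=72; fwd→1 fwd↓9
  step 2 · PE0,0: acc=72; fwd→0 fwd↓0
  step 3 · PE0,0: acc=72; fwd→0 fwd↓0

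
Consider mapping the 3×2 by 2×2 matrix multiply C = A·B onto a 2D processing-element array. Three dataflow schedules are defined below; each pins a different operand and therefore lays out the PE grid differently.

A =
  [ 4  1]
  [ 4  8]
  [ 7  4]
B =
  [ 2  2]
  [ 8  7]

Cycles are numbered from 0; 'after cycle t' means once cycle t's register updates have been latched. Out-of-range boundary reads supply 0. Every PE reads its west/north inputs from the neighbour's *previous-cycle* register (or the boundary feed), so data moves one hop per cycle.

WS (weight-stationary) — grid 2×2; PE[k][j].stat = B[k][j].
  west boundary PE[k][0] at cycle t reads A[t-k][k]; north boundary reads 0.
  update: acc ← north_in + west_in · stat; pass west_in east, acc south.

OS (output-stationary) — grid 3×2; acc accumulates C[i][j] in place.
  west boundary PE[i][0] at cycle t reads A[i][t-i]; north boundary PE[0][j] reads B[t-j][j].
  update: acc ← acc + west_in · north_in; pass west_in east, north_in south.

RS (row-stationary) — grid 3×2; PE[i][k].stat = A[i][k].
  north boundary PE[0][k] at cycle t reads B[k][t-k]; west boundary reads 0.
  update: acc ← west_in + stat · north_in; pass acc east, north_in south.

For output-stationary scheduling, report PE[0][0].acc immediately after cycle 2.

PE[0][0].acc = 16

OS on a 3×2 grid — tracing PE[0][0] and its feeders:
  step 0 · PE0,0: acc=8; fwd→4 fwd↓2
  step 1 · PE0,0: acc=16; fwd→1 fwd↓8
  step 2 · PE0,0: acc=16; fwd→0 fwd↓0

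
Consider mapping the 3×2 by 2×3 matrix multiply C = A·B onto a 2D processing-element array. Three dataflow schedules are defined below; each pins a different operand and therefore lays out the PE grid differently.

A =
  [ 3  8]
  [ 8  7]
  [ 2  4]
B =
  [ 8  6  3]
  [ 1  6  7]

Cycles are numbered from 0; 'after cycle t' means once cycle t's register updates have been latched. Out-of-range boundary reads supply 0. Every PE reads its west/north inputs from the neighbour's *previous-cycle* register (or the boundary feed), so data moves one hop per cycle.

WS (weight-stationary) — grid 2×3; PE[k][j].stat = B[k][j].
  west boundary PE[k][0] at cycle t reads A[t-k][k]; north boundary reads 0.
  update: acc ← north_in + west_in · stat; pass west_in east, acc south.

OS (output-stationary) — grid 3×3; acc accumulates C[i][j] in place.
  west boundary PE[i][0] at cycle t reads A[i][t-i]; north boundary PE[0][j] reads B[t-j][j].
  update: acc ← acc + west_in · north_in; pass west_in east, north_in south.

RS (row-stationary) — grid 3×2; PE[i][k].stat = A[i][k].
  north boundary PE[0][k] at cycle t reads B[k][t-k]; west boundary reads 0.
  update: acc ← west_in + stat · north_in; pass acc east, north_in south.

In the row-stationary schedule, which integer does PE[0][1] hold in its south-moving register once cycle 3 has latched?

Tracing RS — 3×2 array, target PE[0][1]:
  step 0 · PE0,0: acc=24; fwd→24 fwd↓8
  step 0 · PE0,1: acc=0; fwd→0 fwd↓0
  step 1 · PE0,0: acc=18; fwd→18 fwd↓6
  step 1 · PE0,1: acc=32; fwd→32 fwd↓1
  step 2 · PE0,0: acc=9; fwd→9 fwd↓3
  step 2 · PE0,1: acc=66; fwd→66 fwd↓6
  step 3 · PE0,0: acc=0; fwd→0 fwd↓0
  step 3 · PE0,1: acc=65; fwd→65 fwd↓7

register = 7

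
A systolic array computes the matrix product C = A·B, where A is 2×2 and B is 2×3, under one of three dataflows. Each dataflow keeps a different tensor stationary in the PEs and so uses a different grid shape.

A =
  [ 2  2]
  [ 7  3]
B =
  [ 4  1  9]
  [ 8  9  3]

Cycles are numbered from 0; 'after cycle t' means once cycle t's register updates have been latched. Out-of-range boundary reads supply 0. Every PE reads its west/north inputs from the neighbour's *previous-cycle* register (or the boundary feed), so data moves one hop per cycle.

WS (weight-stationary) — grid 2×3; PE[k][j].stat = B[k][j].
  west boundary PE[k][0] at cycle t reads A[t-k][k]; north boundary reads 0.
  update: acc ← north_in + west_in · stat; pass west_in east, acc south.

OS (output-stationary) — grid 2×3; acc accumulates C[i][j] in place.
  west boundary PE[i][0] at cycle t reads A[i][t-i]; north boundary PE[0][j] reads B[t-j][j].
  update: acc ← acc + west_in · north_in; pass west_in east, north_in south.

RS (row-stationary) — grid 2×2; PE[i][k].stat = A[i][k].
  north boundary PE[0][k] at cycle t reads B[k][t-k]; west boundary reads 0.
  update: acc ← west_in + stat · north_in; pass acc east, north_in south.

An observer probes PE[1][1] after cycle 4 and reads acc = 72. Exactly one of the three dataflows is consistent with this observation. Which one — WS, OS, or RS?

dataflow = RS

WS (2×3 grid), PE[1][1]:
  @0  [1,1]  acc 0  |  →0  ↓0
  @1  [1,1]  acc 0  |  →0  ↓0
  @2  [1,1]  acc 20  |  →2  ↓20
  @3  [1,1]  acc 34  |  →3  ↓34
  @4  [1,1]  acc 0  |  →0  ↓0
OS (2×3 grid), PE[1][1]:
  @0  [1,1]  acc 0  |  →0  ↓0
  @1  [1,1]  acc 0  |  →0  ↓0
  @2  [1,1]  acc 7  |  →7  ↓1
  @3  [1,1]  acc 34  |  →3  ↓9
  @4  [1,1]  acc 34  |  →0  ↓0
RS (2×2 grid), PE[1][1]:
  @0  [1,1]  acc 0  |  →0  ↓0
  @1  [1,1]  acc 0  |  →0  ↓0
  @2  [1,1]  acc 52  |  →52  ↓8
  @3  [1,1]  acc 34  |  →34  ↓9
  @4  [1,1]  acc 72  |  →72  ↓3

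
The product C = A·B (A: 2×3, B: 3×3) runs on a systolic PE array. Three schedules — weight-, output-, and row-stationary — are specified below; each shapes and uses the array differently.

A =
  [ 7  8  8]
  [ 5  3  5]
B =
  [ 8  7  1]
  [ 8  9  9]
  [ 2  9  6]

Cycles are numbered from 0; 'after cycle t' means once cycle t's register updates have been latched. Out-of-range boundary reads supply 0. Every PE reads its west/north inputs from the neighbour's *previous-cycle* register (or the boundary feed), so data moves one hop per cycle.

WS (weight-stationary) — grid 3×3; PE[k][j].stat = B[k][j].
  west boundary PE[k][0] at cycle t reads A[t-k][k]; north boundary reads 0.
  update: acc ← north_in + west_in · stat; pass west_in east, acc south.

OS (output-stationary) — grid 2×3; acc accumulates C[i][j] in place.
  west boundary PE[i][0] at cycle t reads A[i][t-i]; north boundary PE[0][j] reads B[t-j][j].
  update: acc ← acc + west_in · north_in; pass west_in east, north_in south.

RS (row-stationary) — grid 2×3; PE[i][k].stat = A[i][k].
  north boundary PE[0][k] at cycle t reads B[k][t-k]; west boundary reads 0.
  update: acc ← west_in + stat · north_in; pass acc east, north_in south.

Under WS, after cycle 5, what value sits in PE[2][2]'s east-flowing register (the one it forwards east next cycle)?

WS on a 3×3 grid — tracing PE[2][2] and its feeders:
  step 0 · PE1,2: acc=0; fwd→0 fwd↓0
  step 0 · PE2,1: acc=0; fwd→0 fwd↓0
  step 0 · PE2,2: acc=0; fwd→0 fwd↓0
  step 1 · PE1,2: acc=0; fwd→0 fwd↓0
  step 1 · PE2,1: acc=0; fwd→0 fwd↓0
  step 1 · PE2,2: acc=0; fwd→0 fwd↓0
  step 2 · PE1,2: acc=0; fwd→0 fwd↓0
  step 2 · PE2,1: acc=0; fwd→0 fwd↓0
  step 2 · PE2,2: acc=0; fwd→0 fwd↓0
  step 3 · PE1,2: acc=79; fwd→8 fwd↓79
  step 3 · PE2,1: acc=193; fwd→8 fwd↓193
  step 3 · PE2,2: acc=0; fwd→0 fwd↓0
  step 4 · PE1,2: acc=32; fwd→3 fwd↓32
  step 4 · PE2,1: acc=107; fwd→5 fwd↓107
  step 4 · PE2,2: acc=127; fwd→8 fwd↓127
  step 5 · PE1,2: acc=0; fwd→0 fwd↓0
  step 5 · PE2,1: acc=0; fwd→0 fwd↓0
  step 5 · PE2,2: acc=62; fwd→5 fwd↓62

register = 5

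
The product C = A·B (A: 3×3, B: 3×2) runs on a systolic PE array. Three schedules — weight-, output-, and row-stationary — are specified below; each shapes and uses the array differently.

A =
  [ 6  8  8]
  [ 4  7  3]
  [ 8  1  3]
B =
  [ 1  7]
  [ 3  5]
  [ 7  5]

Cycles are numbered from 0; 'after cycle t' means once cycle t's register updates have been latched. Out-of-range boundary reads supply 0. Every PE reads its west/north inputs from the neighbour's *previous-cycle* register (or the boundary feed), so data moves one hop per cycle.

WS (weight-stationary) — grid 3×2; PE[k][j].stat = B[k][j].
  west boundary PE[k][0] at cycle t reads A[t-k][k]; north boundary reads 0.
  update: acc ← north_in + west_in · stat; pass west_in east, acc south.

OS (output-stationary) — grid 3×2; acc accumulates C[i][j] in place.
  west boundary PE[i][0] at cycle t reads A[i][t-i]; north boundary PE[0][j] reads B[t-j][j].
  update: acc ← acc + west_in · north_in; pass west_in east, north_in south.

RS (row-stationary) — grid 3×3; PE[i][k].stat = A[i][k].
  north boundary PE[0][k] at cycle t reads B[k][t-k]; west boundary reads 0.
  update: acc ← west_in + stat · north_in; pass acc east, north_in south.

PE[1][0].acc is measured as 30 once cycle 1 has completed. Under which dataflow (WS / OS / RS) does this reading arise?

Under WS (3×2), PE[1][0]:
  after 0 — PE[1][0] acc=0, pass-E 0, pass-S 0
  after 1 — PE[1][0] acc=30, pass-E 8, pass-S 30
Under OS (3×2), PE[1][0]:
  after 0 — PE[1][0] acc=0, pass-E 0, pass-S 0
  after 1 — PE[1][0] acc=4, pass-E 4, pass-S 1
Under RS (3×3), PE[1][0]:
  after 0 — PE[1][0] acc=0, pass-E 0, pass-S 0
  after 1 — PE[1][0] acc=4, pass-E 4, pass-S 1

dataflow = WS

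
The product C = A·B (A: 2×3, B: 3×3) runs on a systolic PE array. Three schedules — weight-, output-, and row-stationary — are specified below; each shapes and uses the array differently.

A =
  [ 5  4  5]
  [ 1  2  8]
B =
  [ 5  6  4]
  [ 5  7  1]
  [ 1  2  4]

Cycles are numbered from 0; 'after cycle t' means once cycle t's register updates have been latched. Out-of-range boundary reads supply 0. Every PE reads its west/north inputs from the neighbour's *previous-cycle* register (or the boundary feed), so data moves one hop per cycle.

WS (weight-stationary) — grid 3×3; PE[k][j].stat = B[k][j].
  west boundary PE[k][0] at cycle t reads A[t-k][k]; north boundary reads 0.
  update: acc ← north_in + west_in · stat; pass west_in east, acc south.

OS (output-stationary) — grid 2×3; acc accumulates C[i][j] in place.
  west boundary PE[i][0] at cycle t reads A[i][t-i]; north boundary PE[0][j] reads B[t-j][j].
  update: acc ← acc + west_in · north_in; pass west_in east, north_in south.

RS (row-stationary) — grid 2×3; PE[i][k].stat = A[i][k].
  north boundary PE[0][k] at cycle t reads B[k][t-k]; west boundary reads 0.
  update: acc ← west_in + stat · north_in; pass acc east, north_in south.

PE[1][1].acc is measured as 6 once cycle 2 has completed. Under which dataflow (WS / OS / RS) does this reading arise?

dataflow = OS

— WS: 3×3; PE[1][1] trace:
  @0  [1,1]  acc 0  |  →0  ↓0
  @1  [1,1]  acc 0  |  →0  ↓0
  @2  [1,1]  acc 58  |  →4  ↓58
— OS: 2×3; PE[1][1] trace:
  @0  [1,1]  acc 0  |  →0  ↓0
  @1  [1,1]  acc 0  |  →0  ↓0
  @2  [1,1]  acc 6  |  →1  ↓6
— RS: 2×3; PE[1][1] trace:
  @0  [1,1]  acc 0  |  →0  ↓0
  @1  [1,1]  acc 0  |  →0  ↓0
  @2  [1,1]  acc 15  |  →15  ↓5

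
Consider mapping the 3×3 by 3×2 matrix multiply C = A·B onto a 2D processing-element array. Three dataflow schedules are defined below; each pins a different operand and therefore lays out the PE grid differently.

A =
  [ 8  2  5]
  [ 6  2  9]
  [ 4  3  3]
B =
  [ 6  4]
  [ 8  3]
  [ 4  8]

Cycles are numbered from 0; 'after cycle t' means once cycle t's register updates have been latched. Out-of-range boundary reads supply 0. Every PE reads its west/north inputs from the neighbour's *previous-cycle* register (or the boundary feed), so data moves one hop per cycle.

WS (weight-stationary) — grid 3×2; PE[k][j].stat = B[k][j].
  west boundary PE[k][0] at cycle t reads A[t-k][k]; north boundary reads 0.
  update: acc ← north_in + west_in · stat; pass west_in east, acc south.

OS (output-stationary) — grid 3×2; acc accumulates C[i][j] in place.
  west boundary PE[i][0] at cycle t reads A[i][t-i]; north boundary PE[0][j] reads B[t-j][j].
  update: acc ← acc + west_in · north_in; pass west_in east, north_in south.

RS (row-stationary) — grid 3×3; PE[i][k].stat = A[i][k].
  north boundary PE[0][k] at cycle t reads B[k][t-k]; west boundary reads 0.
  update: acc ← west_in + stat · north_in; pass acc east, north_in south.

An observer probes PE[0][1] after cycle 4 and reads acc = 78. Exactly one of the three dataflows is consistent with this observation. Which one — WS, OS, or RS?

Under WS (3×2), PE[0][1]:
  [0] (0,1) acc=0 (h:0 v:0)
  [1] (0,1) acc=32 (h:8 v:32)
  [2] (0,1) acc=24 (h:6 v:24)
  [3] (0,1) acc=16 (h:4 v:16)
  [4] (0,1) acc=0 (h:0 v:0)
Under OS (3×2), PE[0][1]:
  [0] (0,1) acc=0 (h:0 v:0)
  [1] (0,1) acc=32 (h:8 v:4)
  [2] (0,1) acc=38 (h:2 v:3)
  [3] (0,1) acc=78 (h:5 v:8)
  [4] (0,1) acc=78 (h:0 v:0)
Under RS (3×3), PE[0][1]:
  [0] (0,1) acc=0 (h:0 v:0)
  [1] (0,1) acc=64 (h:64 v:8)
  [2] (0,1) acc=38 (h:38 v:3)
  [3] (0,1) acc=0 (h:0 v:0)
  [4] (0,1) acc=0 (h:0 v:0)

dataflow = OS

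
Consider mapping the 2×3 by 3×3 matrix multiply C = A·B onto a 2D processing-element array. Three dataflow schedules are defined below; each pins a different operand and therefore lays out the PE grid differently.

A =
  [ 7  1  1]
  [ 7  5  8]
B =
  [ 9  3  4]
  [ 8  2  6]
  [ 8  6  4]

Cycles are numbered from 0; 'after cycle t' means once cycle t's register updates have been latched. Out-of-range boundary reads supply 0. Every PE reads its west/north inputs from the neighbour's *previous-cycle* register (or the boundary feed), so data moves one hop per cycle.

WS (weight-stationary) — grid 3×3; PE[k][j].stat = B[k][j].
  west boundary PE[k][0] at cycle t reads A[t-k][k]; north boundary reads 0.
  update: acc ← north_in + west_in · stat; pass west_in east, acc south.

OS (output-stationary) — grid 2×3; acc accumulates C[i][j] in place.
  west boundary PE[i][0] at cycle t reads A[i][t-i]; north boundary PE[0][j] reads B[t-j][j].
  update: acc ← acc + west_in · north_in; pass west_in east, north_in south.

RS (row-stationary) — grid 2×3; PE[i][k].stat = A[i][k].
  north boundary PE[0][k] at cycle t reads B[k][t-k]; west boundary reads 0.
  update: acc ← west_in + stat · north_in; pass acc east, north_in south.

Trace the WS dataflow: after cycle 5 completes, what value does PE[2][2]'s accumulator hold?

PE[2][2].acc = 90

WS (3×3). Following PE[2][2] plus its west/north inputs:
  c0 r1c2: 0 / 0 / 0
  c0 r2c1: 0 / 0 / 0
  c0 r2c2: 0 / 0 / 0
  c1 r1c2: 0 / 0 / 0
  c1 r2c1: 0 / 0 / 0
  c1 r2c2: 0 / 0 / 0
  c2 r1c2: 0 / 0 / 0
  c2 r2c1: 0 / 0 / 0
  c2 r2c2: 0 / 0 / 0
  c3 r1c2: 34 / 1 / 34
  c3 r2c1: 29 / 1 / 29
  c3 r2c2: 0 / 0 / 0
  c4 r1c2: 58 / 5 / 58
  c4 r2c1: 79 / 8 / 79
  c4 r2c2: 38 / 1 / 38
  c5 r1c2: 0 / 0 / 0
  c5 r2c1: 0 / 0 / 0
  c5 r2c2: 90 / 8 / 90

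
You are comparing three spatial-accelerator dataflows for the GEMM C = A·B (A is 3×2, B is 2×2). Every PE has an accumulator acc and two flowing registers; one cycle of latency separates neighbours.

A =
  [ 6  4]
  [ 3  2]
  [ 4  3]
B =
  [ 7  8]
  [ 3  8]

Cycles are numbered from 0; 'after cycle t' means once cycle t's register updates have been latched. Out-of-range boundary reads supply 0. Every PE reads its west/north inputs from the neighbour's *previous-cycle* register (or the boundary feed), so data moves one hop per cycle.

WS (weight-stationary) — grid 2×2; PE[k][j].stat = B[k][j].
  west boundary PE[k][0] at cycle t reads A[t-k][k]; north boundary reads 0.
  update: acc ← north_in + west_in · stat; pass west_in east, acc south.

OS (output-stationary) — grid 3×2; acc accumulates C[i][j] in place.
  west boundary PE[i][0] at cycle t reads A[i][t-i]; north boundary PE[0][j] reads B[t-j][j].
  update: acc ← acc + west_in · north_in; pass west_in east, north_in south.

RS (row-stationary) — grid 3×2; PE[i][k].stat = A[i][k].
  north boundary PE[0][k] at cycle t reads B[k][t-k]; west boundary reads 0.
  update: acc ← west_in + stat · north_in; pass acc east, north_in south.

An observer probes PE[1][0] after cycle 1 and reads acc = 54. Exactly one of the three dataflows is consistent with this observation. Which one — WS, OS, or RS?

Under WS (2×2), PE[1][0]:
  after 0 — PE[1][0] acc=0, pass-E 0, pass-S 0
  after 1 — PE[1][0] acc=54, pass-E 4, pass-S 54
Under OS (3×2), PE[1][0]:
  after 0 — PE[1][0] acc=0, pass-E 0, pass-S 0
  after 1 — PE[1][0] acc=21, pass-E 3, pass-S 7
Under RS (3×2), PE[1][0]:
  after 0 — PE[1][0] acc=0, pass-E 0, pass-S 0
  after 1 — PE[1][0] acc=21, pass-E 21, pass-S 7

dataflow = WS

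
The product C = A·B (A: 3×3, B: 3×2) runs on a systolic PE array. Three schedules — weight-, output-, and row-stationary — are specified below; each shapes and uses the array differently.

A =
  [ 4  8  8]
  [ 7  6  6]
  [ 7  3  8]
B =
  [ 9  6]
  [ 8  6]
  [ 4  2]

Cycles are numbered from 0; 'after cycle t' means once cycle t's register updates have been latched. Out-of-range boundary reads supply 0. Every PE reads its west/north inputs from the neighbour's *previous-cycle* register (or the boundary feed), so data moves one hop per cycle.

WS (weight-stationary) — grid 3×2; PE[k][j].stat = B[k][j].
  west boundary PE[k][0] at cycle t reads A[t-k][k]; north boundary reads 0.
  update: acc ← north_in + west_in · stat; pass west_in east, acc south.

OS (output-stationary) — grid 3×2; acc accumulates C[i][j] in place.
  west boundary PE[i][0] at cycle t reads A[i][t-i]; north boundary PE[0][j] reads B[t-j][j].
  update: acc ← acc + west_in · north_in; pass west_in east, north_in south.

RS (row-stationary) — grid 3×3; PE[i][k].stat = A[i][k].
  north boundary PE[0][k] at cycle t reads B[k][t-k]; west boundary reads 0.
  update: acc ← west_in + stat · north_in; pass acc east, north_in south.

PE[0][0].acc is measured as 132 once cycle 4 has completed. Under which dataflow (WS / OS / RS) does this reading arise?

dataflow = OS

Under WS (3×2), PE[0][0]:
  0: (0,0).acc=36  regs=<4,36>
  1: (0,0).acc=63  regs=<7,63>
  2: (0,0).acc=63  regs=<7,63>
  3: (0,0).acc=0  regs=<0,0>
  4: (0,0).acc=0  regs=<0,0>
Under OS (3×2), PE[0][0]:
  0: (0,0).acc=36  regs=<4,9>
  1: (0,0).acc=100  regs=<8,8>
  2: (0,0).acc=132  regs=<8,4>
  3: (0,0).acc=132  regs=<0,0>
  4: (0,0).acc=132  regs=<0,0>
Under RS (3×3), PE[0][0]:
  0: (0,0).acc=36  regs=<36,9>
  1: (0,0).acc=24  regs=<24,6>
  2: (0,0).acc=0  regs=<0,0>
  3: (0,0).acc=0  regs=<0,0>
  4: (0,0).acc=0  regs=<0,0>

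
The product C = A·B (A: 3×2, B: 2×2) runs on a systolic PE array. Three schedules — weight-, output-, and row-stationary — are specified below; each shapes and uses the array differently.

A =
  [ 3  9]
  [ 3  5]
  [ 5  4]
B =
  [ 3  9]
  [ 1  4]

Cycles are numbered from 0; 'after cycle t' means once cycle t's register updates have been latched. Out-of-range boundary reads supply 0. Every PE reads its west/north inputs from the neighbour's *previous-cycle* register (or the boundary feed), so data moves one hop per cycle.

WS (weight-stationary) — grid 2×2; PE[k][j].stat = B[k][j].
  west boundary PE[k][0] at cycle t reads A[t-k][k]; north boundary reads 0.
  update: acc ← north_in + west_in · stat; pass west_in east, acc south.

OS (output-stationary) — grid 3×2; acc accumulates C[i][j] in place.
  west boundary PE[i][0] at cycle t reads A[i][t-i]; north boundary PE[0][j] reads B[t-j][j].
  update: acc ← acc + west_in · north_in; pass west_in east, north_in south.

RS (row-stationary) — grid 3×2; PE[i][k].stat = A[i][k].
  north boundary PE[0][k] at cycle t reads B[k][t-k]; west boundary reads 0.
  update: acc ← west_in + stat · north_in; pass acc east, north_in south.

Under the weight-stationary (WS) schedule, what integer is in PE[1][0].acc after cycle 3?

WS 2×2: PE[1][0] cycle-by-cycle (with neighbour feeds):
  cycle 0: PE[0][0] → acc 9, east 3, south 9
  cycle 0: PE[1][0] → acc 0, east 0, south 0
  cycle 1: PE[0][0] → acc 9, east 3, south 9
  cycle 1: PE[1][0] → acc 18, east 9, south 18
  cycle 2: PE[0][0] → acc 15, east 5, south 15
  cycle 2: PE[1][0] → acc 14, east 5, south 14
  cycle 3: PE[0][0] → acc 0, east 0, south 0
  cycle 3: PE[1][0] → acc 19, east 4, south 19

PE[1][0].acc = 19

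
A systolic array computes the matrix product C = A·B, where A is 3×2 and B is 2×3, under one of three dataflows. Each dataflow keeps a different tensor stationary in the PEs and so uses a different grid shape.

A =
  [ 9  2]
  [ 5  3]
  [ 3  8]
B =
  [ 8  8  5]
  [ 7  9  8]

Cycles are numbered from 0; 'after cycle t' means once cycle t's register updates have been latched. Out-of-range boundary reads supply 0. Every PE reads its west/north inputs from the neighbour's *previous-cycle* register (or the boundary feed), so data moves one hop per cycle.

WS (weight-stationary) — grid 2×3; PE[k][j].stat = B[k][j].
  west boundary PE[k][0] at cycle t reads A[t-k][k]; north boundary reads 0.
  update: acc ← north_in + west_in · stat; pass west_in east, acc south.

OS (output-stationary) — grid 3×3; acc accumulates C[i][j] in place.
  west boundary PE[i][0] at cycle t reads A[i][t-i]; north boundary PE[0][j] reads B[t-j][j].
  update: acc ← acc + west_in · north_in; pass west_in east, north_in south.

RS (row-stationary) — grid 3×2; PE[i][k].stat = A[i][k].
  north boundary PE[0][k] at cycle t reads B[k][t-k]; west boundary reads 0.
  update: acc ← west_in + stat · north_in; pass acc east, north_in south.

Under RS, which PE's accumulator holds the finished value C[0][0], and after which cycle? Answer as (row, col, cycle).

(row, col, cycle) = (0, 1, 1)

RS: C[0][0] accumulates in PE[0][1]:
  0: (0,1).acc=0  regs=<0,0>
  1: (0,1).acc=86  regs=<86,7>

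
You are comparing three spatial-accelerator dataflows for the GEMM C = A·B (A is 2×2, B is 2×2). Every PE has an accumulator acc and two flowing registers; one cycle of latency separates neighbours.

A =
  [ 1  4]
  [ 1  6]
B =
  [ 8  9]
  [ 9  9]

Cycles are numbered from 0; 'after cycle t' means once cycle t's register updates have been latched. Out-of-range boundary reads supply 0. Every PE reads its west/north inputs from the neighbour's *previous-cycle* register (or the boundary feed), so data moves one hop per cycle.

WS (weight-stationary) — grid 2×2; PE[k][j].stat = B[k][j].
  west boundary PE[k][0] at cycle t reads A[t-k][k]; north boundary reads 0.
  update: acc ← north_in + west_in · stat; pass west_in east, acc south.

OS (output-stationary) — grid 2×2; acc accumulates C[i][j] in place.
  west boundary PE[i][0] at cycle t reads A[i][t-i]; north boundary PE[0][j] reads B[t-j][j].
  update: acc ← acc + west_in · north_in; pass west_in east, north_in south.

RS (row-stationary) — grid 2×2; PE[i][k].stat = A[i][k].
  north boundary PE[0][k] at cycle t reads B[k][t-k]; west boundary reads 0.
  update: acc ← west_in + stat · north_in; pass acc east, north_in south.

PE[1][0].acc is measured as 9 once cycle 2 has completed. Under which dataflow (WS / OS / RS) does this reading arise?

dataflow = RS

Under WS (2×2), PE[1][0]:
  @0  [1,0]  acc 0  |  →0  ↓0
  @1  [1,0]  acc 44  |  →4  ↓44
  @2  [1,0]  acc 62  |  →6  ↓62
Under OS (2×2), PE[1][0]:
  @0  [1,0]  acc 0  |  →0  ↓0
  @1  [1,0]  acc 8  |  →1  ↓8
  @2  [1,0]  acc 62  |  →6  ↓9
Under RS (2×2), PE[1][0]:
  @0  [1,0]  acc 0  |  →0  ↓0
  @1  [1,0]  acc 8  |  →8  ↓8
  @2  [1,0]  acc 9  |  →9  ↓9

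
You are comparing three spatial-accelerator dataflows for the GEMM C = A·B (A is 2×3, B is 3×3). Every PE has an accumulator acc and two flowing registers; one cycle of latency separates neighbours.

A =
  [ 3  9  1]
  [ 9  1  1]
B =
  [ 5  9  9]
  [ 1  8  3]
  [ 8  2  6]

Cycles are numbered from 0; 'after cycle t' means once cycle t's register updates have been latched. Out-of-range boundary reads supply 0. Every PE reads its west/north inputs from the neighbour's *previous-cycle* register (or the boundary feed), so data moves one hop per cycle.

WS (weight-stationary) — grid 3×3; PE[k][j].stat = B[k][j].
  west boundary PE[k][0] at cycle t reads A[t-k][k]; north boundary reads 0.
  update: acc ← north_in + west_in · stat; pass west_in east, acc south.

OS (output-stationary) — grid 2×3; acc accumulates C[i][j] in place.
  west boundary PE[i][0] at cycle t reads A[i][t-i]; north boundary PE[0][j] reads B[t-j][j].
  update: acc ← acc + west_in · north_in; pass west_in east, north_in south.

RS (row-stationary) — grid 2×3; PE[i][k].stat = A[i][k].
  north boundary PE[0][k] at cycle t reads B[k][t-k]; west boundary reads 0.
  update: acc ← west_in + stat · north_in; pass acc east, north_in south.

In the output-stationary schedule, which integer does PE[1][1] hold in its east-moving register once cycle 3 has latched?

register = 1

OS 2×3: PE[1][1] cycle-by-cycle (with neighbour feeds):
  0: (0,1).acc=0  regs=<0,0>
  0: (1,0).acc=0  regs=<0,0>
  0: (1,1).acc=0  regs=<0,0>
  1: (0,1).acc=27  regs=<3,9>
  1: (1,0).acc=45  regs=<9,5>
  1: (1,1).acc=0  regs=<0,0>
  2: (0,1).acc=99  regs=<9,8>
  2: (1,0).acc=46  regs=<1,1>
  2: (1,1).acc=81  regs=<9,9>
  3: (0,1).acc=101  regs=<1,2>
  3: (1,0).acc=54  regs=<1,8>
  3: (1,1).acc=89  regs=<1,8>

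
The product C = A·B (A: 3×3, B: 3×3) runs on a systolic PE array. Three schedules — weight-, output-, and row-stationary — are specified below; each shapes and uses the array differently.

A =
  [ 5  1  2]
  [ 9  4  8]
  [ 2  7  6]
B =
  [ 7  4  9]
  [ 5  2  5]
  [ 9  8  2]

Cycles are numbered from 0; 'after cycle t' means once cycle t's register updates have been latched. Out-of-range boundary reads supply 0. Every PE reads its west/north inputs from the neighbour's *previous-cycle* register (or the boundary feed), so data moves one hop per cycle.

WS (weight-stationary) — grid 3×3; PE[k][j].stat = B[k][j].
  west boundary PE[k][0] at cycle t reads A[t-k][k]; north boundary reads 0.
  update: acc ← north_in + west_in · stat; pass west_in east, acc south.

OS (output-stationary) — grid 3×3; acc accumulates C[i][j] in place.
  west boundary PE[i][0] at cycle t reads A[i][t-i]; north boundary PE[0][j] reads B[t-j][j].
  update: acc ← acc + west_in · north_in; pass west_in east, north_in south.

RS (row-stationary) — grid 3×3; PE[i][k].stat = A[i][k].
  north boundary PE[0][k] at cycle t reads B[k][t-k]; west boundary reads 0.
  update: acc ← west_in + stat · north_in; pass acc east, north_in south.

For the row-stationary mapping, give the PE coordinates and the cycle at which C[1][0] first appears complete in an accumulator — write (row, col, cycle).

RS — PE[1][2] is where C[1][0] collects:
  0: (1,2).acc=0  regs=<0,0>
  1: (1,2).acc=0  regs=<0,0>
  2: (1,2).acc=0  regs=<0,0>
  3: (1,2).acc=155  regs=<155,9>

(row, col, cycle) = (1, 2, 3)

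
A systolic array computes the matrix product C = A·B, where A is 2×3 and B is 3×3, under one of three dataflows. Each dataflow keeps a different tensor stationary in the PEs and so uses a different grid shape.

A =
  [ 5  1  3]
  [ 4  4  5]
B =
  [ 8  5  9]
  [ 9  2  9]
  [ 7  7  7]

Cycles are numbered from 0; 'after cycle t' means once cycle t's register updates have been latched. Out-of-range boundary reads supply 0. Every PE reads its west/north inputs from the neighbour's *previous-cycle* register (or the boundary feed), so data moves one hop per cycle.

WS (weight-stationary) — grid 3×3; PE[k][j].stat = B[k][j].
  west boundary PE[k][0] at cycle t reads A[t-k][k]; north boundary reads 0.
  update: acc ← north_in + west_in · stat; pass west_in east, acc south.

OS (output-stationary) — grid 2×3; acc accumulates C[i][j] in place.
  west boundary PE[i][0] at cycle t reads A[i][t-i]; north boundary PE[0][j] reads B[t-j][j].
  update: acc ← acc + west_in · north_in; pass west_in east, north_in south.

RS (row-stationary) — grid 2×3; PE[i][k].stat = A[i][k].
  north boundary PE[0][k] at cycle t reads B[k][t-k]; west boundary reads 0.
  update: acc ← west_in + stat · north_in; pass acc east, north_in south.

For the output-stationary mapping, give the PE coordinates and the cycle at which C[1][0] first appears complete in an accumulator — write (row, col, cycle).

(row, col, cycle) = (1, 0, 3)

Under OS, C[1][0] lands at PE[1][0]:
  step 0 · PE1,0: acc=0; fwd→0 fwd↓0
  step 1 · PE1,0: acc=32; fwd→4 fwd↓8
  step 2 · PE1,0: acc=68; fwd→4 fwd↓9
  step 3 · PE1,0: acc=103; fwd→5 fwd↓7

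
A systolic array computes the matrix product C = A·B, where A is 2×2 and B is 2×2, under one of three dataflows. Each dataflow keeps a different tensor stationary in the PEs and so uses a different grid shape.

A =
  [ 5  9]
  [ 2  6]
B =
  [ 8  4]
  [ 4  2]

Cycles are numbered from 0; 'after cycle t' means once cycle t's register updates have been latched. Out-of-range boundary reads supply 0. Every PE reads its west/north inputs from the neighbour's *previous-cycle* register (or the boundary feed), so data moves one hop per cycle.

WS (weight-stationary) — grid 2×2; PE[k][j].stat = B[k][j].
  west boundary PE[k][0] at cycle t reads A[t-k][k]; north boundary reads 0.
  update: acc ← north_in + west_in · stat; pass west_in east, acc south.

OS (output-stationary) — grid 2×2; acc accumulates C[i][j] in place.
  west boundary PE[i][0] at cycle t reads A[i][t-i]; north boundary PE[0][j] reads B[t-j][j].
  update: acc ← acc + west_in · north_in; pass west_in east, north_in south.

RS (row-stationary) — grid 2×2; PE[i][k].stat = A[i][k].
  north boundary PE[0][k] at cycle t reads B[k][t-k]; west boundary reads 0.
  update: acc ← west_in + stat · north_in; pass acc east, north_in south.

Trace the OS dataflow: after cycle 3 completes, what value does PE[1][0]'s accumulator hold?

PE[1][0].acc = 40

OS 2×2: PE[1][0] cycle-by-cycle (with neighbour feeds):
  cycle 0: PE[0][0] → acc 40, east 5, south 8
  cycle 0: PE[1][0] → acc 0, east 0, south 0
  cycle 1: PE[0][0] → acc 76, east 9, south 4
  cycle 1: PE[1][0] → acc 16, east 2, south 8
  cycle 2: PE[0][0] → acc 76, east 0, south 0
  cycle 2: PE[1][0] → acc 40, east 6, south 4
  cycle 3: PE[0][0] → acc 76, east 0, south 0
  cycle 3: PE[1][0] → acc 40, east 0, south 0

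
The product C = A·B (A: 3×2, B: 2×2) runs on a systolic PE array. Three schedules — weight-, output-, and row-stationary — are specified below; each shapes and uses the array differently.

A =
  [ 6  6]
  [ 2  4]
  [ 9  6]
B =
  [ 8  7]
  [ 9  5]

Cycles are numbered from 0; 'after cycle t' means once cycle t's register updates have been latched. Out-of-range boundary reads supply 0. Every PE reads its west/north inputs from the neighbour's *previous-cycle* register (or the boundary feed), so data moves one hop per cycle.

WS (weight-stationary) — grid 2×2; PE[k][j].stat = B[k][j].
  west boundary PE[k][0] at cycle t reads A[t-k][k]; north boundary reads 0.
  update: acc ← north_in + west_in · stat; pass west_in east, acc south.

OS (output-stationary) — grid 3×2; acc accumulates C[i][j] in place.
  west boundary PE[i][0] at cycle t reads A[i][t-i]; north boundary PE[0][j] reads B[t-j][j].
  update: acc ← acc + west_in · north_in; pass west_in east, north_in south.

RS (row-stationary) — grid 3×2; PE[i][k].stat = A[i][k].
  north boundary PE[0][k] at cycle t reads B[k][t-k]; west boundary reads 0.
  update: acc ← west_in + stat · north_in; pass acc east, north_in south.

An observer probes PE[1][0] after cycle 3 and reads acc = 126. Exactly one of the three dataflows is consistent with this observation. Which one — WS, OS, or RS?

dataflow = WS

— WS: 2×2; PE[1][0] trace:
  c0 r1c0: 0 / 0 / 0
  c1 r1c0: 102 / 6 / 102
  c2 r1c0: 52 / 4 / 52
  c3 r1c0: 126 / 6 / 126
— OS: 3×2; PE[1][0] trace:
  c0 r1c0: 0 / 0 / 0
  c1 r1c0: 16 / 2 / 8
  c2 r1c0: 52 / 4 / 9
  c3 r1c0: 52 / 0 / 0
— RS: 3×2; PE[1][0] trace:
  c0 r1c0: 0 / 0 / 0
  c1 r1c0: 16 / 16 / 8
  c2 r1c0: 14 / 14 / 7
  c3 r1c0: 0 / 0 / 0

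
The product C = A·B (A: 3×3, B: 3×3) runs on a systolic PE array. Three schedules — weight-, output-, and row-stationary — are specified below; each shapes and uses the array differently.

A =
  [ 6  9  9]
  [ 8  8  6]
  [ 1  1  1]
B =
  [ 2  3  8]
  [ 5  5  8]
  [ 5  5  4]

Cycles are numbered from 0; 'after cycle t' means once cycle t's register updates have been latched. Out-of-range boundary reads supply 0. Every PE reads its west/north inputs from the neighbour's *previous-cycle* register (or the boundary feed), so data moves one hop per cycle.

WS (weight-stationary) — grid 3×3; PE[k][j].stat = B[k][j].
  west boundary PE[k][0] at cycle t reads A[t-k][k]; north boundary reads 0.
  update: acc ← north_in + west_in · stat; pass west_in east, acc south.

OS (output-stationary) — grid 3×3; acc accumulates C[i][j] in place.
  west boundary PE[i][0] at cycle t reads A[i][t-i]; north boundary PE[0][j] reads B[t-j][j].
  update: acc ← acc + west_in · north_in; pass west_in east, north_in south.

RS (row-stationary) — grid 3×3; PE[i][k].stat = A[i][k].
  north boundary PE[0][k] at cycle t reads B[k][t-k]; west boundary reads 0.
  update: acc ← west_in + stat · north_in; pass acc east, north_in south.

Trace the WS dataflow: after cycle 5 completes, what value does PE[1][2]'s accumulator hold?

Tracing WS — 3×3 array, target PE[1][2]:
  [0] (0,2) acc=0 (h:0 v:0)
  [0] (1,1) acc=0 (h:0 v:0)
  [0] (1,2) acc=0 (h:0 v:0)
  [1] (0,2) acc=0 (h:0 v:0)
  [1] (1,1) acc=0 (h:0 v:0)
  [1] (1,2) acc=0 (h:0 v:0)
  [2] (0,2) acc=48 (h:6 v:48)
  [2] (1,1) acc=63 (h:9 v:63)
  [2] (1,2) acc=0 (h:0 v:0)
  [3] (0,2) acc=64 (h:8 v:64)
  [3] (1,1) acc=64 (h:8 v:64)
  [3] (1,2) acc=120 (h:9 v:120)
  [4] (0,2) acc=8 (h:1 v:8)
  [4] (1,1) acc=8 (h:1 v:8)
  [4] (1,2) acc=128 (h:8 v:128)
  [5] (0,2) acc=0 (h:0 v:0)
  [5] (1,1) acc=0 (h:0 v:0)
  [5] (1,2) acc=16 (h:1 v:16)

PE[1][2].acc = 16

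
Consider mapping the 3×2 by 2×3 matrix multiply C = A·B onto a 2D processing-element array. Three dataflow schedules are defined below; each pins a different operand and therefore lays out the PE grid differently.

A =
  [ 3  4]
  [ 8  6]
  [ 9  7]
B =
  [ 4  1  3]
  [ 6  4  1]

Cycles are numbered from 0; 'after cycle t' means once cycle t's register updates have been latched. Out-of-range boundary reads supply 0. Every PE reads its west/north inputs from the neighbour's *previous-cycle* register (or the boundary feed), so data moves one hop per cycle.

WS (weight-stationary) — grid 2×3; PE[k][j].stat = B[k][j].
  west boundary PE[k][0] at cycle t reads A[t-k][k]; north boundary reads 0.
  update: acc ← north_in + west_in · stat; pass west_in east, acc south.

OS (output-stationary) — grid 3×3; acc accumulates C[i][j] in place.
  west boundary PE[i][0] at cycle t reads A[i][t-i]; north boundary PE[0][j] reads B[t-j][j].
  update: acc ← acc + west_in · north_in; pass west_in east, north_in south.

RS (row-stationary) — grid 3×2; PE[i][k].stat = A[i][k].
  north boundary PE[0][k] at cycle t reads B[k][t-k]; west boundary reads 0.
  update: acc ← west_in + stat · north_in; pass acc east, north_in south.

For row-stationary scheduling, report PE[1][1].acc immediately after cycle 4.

Tracing RS — 3×2 array, target PE[1][1]:
  cycle 0: PE[0][1] → acc 0, east 0, south 0
  cycle 0: PE[1][0] → acc 0, east 0, south 0
  cycle 0: PE[1][1] → acc 0, east 0, south 0
  cycle 1: PE[0][1] → acc 36, east 36, south 6
  cycle 1: PE[1][0] → acc 32, east 32, south 4
  cycle 1: PE[1][1] → acc 0, east 0, south 0
  cycle 2: PE[0][1] → acc 19, east 19, south 4
  cycle 2: PE[1][0] → acc 8, east 8, south 1
  cycle 2: PE[1][1] → acc 68, east 68, south 6
  cycle 3: PE[0][1] → acc 13, east 13, south 1
  cycle 3: PE[1][0] → acc 24, east 24, south 3
  cycle 3: PE[1][1] → acc 32, east 32, south 4
  cycle 4: PE[0][1] → acc 0, east 0, south 0
  cycle 4: PE[1][0] → acc 0, east 0, south 0
  cycle 4: PE[1][1] → acc 30, east 30, south 1

PE[1][1].acc = 30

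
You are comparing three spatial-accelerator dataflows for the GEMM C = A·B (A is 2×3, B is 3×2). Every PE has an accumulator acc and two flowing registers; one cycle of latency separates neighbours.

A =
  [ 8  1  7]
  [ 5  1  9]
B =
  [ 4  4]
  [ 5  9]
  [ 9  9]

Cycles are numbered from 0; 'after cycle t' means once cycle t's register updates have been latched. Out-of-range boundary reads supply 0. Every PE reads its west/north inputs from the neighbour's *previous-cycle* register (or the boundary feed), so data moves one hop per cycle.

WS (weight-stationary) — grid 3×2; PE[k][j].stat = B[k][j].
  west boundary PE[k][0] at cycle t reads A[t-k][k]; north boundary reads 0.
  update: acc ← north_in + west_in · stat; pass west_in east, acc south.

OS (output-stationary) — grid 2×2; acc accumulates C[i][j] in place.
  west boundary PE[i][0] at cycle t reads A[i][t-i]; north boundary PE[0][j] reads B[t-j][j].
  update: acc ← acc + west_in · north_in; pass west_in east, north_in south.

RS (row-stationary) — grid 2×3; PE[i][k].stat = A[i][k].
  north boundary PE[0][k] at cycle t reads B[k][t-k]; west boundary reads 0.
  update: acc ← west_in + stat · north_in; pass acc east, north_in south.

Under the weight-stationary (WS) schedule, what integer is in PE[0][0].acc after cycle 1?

PE[0][0].acc = 20

WS on a 3×2 grid — tracing PE[0][0] and its feeders:
  c0 r0c0: 32 / 8 / 32
  c1 r0c0: 20 / 5 / 20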